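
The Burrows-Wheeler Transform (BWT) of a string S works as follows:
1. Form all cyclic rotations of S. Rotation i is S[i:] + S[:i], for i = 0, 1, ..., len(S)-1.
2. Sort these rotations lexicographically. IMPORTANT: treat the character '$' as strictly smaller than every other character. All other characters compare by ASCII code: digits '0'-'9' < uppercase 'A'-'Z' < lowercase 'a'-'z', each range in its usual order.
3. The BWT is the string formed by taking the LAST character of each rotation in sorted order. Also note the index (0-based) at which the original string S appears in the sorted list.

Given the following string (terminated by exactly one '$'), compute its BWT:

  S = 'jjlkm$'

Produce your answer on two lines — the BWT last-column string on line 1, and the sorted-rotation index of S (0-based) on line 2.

Answer: m$jljk
1

Derivation:
All 6 rotations (rotation i = S[i:]+S[:i]):
  rot[0] = jjlkm$
  rot[1] = jlkm$j
  rot[2] = lkm$jj
  rot[3] = km$jjl
  rot[4] = m$jjlk
  rot[5] = $jjlkm
Sorted (with $ < everything):
  sorted[0] = $jjlkm  (last char: 'm')
  sorted[1] = jjlkm$  (last char: '$')
  sorted[2] = jlkm$j  (last char: 'j')
  sorted[3] = km$jjl  (last char: 'l')
  sorted[4] = lkm$jj  (last char: 'j')
  sorted[5] = m$jjlk  (last char: 'k')
Last column: m$jljk
Original string S is at sorted index 1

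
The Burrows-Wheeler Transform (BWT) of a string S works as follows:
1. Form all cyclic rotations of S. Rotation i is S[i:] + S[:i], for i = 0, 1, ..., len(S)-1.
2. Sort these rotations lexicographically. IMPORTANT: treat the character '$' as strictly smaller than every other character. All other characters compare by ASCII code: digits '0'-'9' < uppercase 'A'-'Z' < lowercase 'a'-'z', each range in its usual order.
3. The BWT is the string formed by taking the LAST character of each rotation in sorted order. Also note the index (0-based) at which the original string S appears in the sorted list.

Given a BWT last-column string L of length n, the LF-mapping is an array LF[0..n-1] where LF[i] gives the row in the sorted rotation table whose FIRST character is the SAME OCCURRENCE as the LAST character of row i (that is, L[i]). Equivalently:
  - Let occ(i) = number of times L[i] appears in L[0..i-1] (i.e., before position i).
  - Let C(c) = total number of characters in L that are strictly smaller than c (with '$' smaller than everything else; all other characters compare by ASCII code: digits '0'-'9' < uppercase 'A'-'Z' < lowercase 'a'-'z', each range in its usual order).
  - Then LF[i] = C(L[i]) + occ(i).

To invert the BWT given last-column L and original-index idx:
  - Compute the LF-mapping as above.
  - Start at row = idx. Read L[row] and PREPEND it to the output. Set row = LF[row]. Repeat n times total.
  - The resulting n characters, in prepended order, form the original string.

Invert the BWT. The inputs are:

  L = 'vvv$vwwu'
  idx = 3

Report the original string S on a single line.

LF mapping: 2 3 4 0 5 6 7 1
Walk LF starting at row 3, prepending L[row]:
  step 1: row=3, L[3]='$', prepend. Next row=LF[3]=0
  step 2: row=0, L[0]='v', prepend. Next row=LF[0]=2
  step 3: row=2, L[2]='v', prepend. Next row=LF[2]=4
  step 4: row=4, L[4]='v', prepend. Next row=LF[4]=5
  step 5: row=5, L[5]='w', prepend. Next row=LF[5]=6
  step 6: row=6, L[6]='w', prepend. Next row=LF[6]=7
  step 7: row=7, L[7]='u', prepend. Next row=LF[7]=1
  step 8: row=1, L[1]='v', prepend. Next row=LF[1]=3
Reversed output: vuwwvvv$

Answer: vuwwvvv$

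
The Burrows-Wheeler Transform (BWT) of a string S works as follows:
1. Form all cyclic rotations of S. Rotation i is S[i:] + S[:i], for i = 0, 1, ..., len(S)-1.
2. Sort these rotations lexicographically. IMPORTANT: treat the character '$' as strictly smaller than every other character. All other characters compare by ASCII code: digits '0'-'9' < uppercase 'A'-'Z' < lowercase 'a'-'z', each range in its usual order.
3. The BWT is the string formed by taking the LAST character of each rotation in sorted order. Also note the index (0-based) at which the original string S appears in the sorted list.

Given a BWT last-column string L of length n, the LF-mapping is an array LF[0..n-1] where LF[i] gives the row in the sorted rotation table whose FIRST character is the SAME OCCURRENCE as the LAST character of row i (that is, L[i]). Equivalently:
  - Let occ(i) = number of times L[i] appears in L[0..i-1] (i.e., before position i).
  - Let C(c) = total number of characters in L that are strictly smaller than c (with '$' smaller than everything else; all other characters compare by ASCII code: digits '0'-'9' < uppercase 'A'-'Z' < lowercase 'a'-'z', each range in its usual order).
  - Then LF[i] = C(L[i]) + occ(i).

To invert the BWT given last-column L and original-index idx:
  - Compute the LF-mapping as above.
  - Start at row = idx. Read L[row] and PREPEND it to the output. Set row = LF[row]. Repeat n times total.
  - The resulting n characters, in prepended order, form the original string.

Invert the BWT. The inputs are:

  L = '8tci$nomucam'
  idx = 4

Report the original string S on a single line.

Answer: communicat8$

Derivation:
LF mapping: 1 10 3 5 0 8 9 6 11 4 2 7
Walk LF starting at row 4, prepending L[row]:
  step 1: row=4, L[4]='$', prepend. Next row=LF[4]=0
  step 2: row=0, L[0]='8', prepend. Next row=LF[0]=1
  step 3: row=1, L[1]='t', prepend. Next row=LF[1]=10
  step 4: row=10, L[10]='a', prepend. Next row=LF[10]=2
  step 5: row=2, L[2]='c', prepend. Next row=LF[2]=3
  step 6: row=3, L[3]='i', prepend. Next row=LF[3]=5
  step 7: row=5, L[5]='n', prepend. Next row=LF[5]=8
  step 8: row=8, L[8]='u', prepend. Next row=LF[8]=11
  step 9: row=11, L[11]='m', prepend. Next row=LF[11]=7
  step 10: row=7, L[7]='m', prepend. Next row=LF[7]=6
  step 11: row=6, L[6]='o', prepend. Next row=LF[6]=9
  step 12: row=9, L[9]='c', prepend. Next row=LF[9]=4
Reversed output: communicat8$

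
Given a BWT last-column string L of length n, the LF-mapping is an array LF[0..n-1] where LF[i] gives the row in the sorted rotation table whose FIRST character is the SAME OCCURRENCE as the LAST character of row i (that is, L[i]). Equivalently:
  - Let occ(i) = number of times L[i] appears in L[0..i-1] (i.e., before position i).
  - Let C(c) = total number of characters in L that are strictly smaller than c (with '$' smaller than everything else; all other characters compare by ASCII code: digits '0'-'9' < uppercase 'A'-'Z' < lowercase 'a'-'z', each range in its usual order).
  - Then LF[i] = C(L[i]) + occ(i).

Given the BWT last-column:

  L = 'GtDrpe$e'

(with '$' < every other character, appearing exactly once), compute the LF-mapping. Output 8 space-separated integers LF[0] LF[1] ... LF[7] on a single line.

Char counts: '$':1, 'D':1, 'G':1, 'e':2, 'p':1, 'r':1, 't':1
C (first-col start): C('$')=0, C('D')=1, C('G')=2, C('e')=3, C('p')=5, C('r')=6, C('t')=7
L[0]='G': occ=0, LF[0]=C('G')+0=2+0=2
L[1]='t': occ=0, LF[1]=C('t')+0=7+0=7
L[2]='D': occ=0, LF[2]=C('D')+0=1+0=1
L[3]='r': occ=0, LF[3]=C('r')+0=6+0=6
L[4]='p': occ=0, LF[4]=C('p')+0=5+0=5
L[5]='e': occ=0, LF[5]=C('e')+0=3+0=3
L[6]='$': occ=0, LF[6]=C('$')+0=0+0=0
L[7]='e': occ=1, LF[7]=C('e')+1=3+1=4

Answer: 2 7 1 6 5 3 0 4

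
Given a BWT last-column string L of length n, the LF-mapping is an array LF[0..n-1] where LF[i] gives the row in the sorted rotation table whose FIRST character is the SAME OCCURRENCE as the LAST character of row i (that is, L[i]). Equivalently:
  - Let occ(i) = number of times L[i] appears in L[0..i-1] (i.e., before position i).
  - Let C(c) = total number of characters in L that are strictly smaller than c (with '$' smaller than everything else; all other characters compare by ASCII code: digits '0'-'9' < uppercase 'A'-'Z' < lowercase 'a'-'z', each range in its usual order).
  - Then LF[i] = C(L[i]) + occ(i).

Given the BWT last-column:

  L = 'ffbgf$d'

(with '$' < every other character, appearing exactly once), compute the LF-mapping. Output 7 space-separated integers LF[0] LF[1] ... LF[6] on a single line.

Char counts: '$':1, 'b':1, 'd':1, 'f':3, 'g':1
C (first-col start): C('$')=0, C('b')=1, C('d')=2, C('f')=3, C('g')=6
L[0]='f': occ=0, LF[0]=C('f')+0=3+0=3
L[1]='f': occ=1, LF[1]=C('f')+1=3+1=4
L[2]='b': occ=0, LF[2]=C('b')+0=1+0=1
L[3]='g': occ=0, LF[3]=C('g')+0=6+0=6
L[4]='f': occ=2, LF[4]=C('f')+2=3+2=5
L[5]='$': occ=0, LF[5]=C('$')+0=0+0=0
L[6]='d': occ=0, LF[6]=C('d')+0=2+0=2

Answer: 3 4 1 6 5 0 2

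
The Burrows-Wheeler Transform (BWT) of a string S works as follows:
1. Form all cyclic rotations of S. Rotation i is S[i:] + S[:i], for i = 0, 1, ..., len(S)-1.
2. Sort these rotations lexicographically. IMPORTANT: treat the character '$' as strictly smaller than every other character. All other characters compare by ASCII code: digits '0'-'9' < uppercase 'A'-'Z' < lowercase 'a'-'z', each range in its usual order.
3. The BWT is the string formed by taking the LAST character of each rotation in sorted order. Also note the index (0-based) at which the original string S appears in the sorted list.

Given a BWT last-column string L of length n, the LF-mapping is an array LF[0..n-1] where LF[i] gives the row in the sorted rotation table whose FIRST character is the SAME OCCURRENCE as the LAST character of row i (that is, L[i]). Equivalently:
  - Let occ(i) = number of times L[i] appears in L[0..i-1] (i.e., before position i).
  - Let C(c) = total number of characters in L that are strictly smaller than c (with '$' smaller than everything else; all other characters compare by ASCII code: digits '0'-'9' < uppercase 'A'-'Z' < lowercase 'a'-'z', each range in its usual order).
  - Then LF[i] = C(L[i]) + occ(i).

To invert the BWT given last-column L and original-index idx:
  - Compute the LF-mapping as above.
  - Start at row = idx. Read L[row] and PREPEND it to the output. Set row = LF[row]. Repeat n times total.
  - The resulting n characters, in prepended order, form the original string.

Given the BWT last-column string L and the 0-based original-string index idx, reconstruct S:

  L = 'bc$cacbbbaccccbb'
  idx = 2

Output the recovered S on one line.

LF mapping: 3 9 0 10 1 11 4 5 6 2 12 13 14 15 7 8
Walk LF starting at row 2, prepending L[row]:
  step 1: row=2, L[2]='$', prepend. Next row=LF[2]=0
  step 2: row=0, L[0]='b', prepend. Next row=LF[0]=3
  step 3: row=3, L[3]='c', prepend. Next row=LF[3]=10
  step 4: row=10, L[10]='c', prepend. Next row=LF[10]=12
  step 5: row=12, L[12]='c', prepend. Next row=LF[12]=14
  step 6: row=14, L[14]='b', prepend. Next row=LF[14]=7
  step 7: row=7, L[7]='b', prepend. Next row=LF[7]=5
  step 8: row=5, L[5]='c', prepend. Next row=LF[5]=11
  step 9: row=11, L[11]='c', prepend. Next row=LF[11]=13
  step 10: row=13, L[13]='c', prepend. Next row=LF[13]=15
  step 11: row=15, L[15]='b', prepend. Next row=LF[15]=8
  step 12: row=8, L[8]='b', prepend. Next row=LF[8]=6
  step 13: row=6, L[6]='b', prepend. Next row=LF[6]=4
  step 14: row=4, L[4]='a', prepend. Next row=LF[4]=1
  step 15: row=1, L[1]='c', prepend. Next row=LF[1]=9
  step 16: row=9, L[9]='a', prepend. Next row=LF[9]=2
Reversed output: acabbbcccbbcccb$

Answer: acabbbcccbbcccb$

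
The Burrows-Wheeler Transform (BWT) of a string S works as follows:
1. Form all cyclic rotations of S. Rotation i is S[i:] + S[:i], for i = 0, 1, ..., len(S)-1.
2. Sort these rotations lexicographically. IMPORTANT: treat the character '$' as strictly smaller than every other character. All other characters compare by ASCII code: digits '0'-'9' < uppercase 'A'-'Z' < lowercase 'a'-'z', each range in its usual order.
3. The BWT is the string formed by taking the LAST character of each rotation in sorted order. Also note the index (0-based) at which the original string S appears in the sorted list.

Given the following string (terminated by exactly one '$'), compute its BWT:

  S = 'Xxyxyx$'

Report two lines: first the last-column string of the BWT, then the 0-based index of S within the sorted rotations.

All 7 rotations (rotation i = S[i:]+S[:i]):
  rot[0] = Xxyxyx$
  rot[1] = xyxyx$X
  rot[2] = yxyx$Xx
  rot[3] = xyx$Xxy
  rot[4] = yx$Xxyx
  rot[5] = x$Xxyxy
  rot[6] = $Xxyxyx
Sorted (with $ < everything):
  sorted[0] = $Xxyxyx  (last char: 'x')
  sorted[1] = Xxyxyx$  (last char: '$')
  sorted[2] = x$Xxyxy  (last char: 'y')
  sorted[3] = xyx$Xxy  (last char: 'y')
  sorted[4] = xyxyx$X  (last char: 'X')
  sorted[5] = yx$Xxyx  (last char: 'x')
  sorted[6] = yxyx$Xx  (last char: 'x')
Last column: x$yyXxx
Original string S is at sorted index 1

Answer: x$yyXxx
1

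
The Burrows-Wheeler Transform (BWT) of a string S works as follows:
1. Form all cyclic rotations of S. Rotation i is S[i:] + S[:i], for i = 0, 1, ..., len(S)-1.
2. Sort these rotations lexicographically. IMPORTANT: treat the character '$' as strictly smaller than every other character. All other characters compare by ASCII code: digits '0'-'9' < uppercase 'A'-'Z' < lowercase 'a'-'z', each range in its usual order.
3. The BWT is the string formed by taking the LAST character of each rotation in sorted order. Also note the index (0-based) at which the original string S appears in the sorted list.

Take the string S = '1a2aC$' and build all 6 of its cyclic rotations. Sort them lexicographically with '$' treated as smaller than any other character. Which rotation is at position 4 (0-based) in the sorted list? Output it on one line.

All 6 rotations (rotation i = S[i:]+S[:i]):
  rot[0] = 1a2aC$
  rot[1] = a2aC$1
  rot[2] = 2aC$1a
  rot[3] = aC$1a2
  rot[4] = C$1a2a
  rot[5] = $1a2aC
Sorted (with $ < everything):
  sorted[0] = $1a2aC
  sorted[1] = 1a2aC$
  sorted[2] = 2aC$1a
  sorted[3] = C$1a2a
  sorted[4] = a2aC$1
  sorted[5] = aC$1a2
sorted[4] = a2aC$1

Answer: a2aC$1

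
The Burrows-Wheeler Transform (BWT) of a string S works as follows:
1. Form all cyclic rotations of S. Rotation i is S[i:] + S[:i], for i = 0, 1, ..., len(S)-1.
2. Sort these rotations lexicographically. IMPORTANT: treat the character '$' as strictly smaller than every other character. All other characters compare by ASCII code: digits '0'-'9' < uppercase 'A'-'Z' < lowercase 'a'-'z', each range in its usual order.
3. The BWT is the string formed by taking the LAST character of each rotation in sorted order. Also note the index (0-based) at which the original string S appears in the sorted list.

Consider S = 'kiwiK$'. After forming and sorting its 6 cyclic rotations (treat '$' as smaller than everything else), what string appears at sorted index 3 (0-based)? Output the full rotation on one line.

All 6 rotations (rotation i = S[i:]+S[:i]):
  rot[0] = kiwiK$
  rot[1] = iwiK$k
  rot[2] = wiK$ki
  rot[3] = iK$kiw
  rot[4] = K$kiwi
  rot[5] = $kiwiK
Sorted (with $ < everything):
  sorted[0] = $kiwiK
  sorted[1] = K$kiwi
  sorted[2] = iK$kiw
  sorted[3] = iwiK$k
  sorted[4] = kiwiK$
  sorted[5] = wiK$ki
sorted[3] = iwiK$k

Answer: iwiK$k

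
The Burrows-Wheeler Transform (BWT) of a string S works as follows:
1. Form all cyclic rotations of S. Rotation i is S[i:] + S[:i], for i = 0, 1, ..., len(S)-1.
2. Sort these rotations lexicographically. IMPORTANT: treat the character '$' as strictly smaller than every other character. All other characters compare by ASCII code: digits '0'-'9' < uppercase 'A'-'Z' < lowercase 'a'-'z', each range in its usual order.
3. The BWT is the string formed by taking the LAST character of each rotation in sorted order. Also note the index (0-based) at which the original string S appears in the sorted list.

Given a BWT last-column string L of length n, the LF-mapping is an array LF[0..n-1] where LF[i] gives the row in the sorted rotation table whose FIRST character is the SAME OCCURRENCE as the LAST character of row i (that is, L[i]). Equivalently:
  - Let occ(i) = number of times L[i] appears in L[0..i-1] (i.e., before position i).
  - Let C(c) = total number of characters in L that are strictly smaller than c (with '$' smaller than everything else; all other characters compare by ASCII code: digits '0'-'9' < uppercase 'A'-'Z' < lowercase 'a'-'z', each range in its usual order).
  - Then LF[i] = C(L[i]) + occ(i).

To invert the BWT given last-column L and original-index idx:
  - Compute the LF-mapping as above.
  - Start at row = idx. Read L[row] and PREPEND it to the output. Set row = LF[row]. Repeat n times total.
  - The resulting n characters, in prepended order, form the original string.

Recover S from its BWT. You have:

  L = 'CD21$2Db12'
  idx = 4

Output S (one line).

Answer: 22bD121DC$

Derivation:
LF mapping: 6 7 3 1 0 4 8 9 2 5
Walk LF starting at row 4, prepending L[row]:
  step 1: row=4, L[4]='$', prepend. Next row=LF[4]=0
  step 2: row=0, L[0]='C', prepend. Next row=LF[0]=6
  step 3: row=6, L[6]='D', prepend. Next row=LF[6]=8
  step 4: row=8, L[8]='1', prepend. Next row=LF[8]=2
  step 5: row=2, L[2]='2', prepend. Next row=LF[2]=3
  step 6: row=3, L[3]='1', prepend. Next row=LF[3]=1
  step 7: row=1, L[1]='D', prepend. Next row=LF[1]=7
  step 8: row=7, L[7]='b', prepend. Next row=LF[7]=9
  step 9: row=9, L[9]='2', prepend. Next row=LF[9]=5
  step 10: row=5, L[5]='2', prepend. Next row=LF[5]=4
Reversed output: 22bD121DC$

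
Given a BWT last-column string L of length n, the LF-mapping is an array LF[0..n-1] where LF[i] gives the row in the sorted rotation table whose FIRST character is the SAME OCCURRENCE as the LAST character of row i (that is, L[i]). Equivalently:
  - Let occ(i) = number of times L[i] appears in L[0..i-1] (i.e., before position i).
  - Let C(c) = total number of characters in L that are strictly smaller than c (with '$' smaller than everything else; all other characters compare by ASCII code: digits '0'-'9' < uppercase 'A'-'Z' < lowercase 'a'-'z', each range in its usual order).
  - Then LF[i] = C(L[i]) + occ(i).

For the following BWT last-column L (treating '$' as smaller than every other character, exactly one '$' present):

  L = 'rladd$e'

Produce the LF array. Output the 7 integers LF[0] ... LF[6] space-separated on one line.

Answer: 6 5 1 2 3 0 4

Derivation:
Char counts: '$':1, 'a':1, 'd':2, 'e':1, 'l':1, 'r':1
C (first-col start): C('$')=0, C('a')=1, C('d')=2, C('e')=4, C('l')=5, C('r')=6
L[0]='r': occ=0, LF[0]=C('r')+0=6+0=6
L[1]='l': occ=0, LF[1]=C('l')+0=5+0=5
L[2]='a': occ=0, LF[2]=C('a')+0=1+0=1
L[3]='d': occ=0, LF[3]=C('d')+0=2+0=2
L[4]='d': occ=1, LF[4]=C('d')+1=2+1=3
L[5]='$': occ=0, LF[5]=C('$')+0=0+0=0
L[6]='e': occ=0, LF[6]=C('e')+0=4+0=4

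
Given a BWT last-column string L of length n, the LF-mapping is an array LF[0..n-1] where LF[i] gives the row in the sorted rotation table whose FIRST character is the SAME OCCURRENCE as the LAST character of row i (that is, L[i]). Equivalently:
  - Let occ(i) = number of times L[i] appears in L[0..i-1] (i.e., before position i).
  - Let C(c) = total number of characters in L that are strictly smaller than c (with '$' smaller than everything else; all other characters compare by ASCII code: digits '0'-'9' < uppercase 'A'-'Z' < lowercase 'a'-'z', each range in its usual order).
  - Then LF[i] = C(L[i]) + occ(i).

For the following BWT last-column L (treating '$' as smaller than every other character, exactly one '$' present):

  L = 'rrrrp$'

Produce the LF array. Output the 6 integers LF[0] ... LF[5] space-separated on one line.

Answer: 2 3 4 5 1 0

Derivation:
Char counts: '$':1, 'p':1, 'r':4
C (first-col start): C('$')=0, C('p')=1, C('r')=2
L[0]='r': occ=0, LF[0]=C('r')+0=2+0=2
L[1]='r': occ=1, LF[1]=C('r')+1=2+1=3
L[2]='r': occ=2, LF[2]=C('r')+2=2+2=4
L[3]='r': occ=3, LF[3]=C('r')+3=2+3=5
L[4]='p': occ=0, LF[4]=C('p')+0=1+0=1
L[5]='$': occ=0, LF[5]=C('$')+0=0+0=0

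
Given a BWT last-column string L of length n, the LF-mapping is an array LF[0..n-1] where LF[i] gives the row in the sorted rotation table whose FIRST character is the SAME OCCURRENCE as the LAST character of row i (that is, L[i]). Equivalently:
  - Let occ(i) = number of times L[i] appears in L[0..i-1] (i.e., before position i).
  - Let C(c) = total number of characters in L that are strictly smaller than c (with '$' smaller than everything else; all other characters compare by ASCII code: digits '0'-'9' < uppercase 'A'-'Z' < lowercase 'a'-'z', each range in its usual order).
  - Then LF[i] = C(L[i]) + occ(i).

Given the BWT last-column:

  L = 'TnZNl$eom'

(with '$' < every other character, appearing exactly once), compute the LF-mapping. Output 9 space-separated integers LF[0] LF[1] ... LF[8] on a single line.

Char counts: '$':1, 'N':1, 'T':1, 'Z':1, 'e':1, 'l':1, 'm':1, 'n':1, 'o':1
C (first-col start): C('$')=0, C('N')=1, C('T')=2, C('Z')=3, C('e')=4, C('l')=5, C('m')=6, C('n')=7, C('o')=8
L[0]='T': occ=0, LF[0]=C('T')+0=2+0=2
L[1]='n': occ=0, LF[1]=C('n')+0=7+0=7
L[2]='Z': occ=0, LF[2]=C('Z')+0=3+0=3
L[3]='N': occ=0, LF[3]=C('N')+0=1+0=1
L[4]='l': occ=0, LF[4]=C('l')+0=5+0=5
L[5]='$': occ=0, LF[5]=C('$')+0=0+0=0
L[6]='e': occ=0, LF[6]=C('e')+0=4+0=4
L[7]='o': occ=0, LF[7]=C('o')+0=8+0=8
L[8]='m': occ=0, LF[8]=C('m')+0=6+0=6

Answer: 2 7 3 1 5 0 4 8 6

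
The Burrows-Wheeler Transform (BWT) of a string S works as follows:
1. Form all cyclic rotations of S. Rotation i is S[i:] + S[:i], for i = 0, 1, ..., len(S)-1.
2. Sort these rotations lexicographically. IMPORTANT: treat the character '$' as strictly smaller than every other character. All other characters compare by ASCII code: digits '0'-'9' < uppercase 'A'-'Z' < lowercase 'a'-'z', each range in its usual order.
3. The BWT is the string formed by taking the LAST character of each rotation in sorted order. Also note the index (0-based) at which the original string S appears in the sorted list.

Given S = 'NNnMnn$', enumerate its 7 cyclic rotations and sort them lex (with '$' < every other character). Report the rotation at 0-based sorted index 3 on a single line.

Answer: NnMnn$N

Derivation:
All 7 rotations (rotation i = S[i:]+S[:i]):
  rot[0] = NNnMnn$
  rot[1] = NnMnn$N
  rot[2] = nMnn$NN
  rot[3] = Mnn$NNn
  rot[4] = nn$NNnM
  rot[5] = n$NNnMn
  rot[6] = $NNnMnn
Sorted (with $ < everything):
  sorted[0] = $NNnMnn
  sorted[1] = Mnn$NNn
  sorted[2] = NNnMnn$
  sorted[3] = NnMnn$N
  sorted[4] = n$NNnMn
  sorted[5] = nMnn$NN
  sorted[6] = nn$NNnM
sorted[3] = NnMnn$N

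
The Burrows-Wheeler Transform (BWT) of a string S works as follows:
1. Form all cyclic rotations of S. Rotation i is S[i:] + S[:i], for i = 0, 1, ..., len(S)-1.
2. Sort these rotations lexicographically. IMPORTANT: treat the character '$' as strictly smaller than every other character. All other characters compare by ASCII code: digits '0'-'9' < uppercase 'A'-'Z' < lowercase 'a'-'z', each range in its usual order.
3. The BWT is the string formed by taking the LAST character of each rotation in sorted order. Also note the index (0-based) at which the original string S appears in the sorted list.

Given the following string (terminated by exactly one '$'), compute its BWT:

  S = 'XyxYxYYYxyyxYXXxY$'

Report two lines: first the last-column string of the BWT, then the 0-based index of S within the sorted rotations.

All 18 rotations (rotation i = S[i:]+S[:i]):
  rot[0] = XyxYxYYYxyyxYXXxY$
  rot[1] = yxYxYYYxyyxYXXxY$X
  rot[2] = xYxYYYxyyxYXXxY$Xy
  rot[3] = YxYYYxyyxYXXxY$Xyx
  rot[4] = xYYYxyyxYXXxY$XyxY
  rot[5] = YYYxyyxYXXxY$XyxYx
  rot[6] = YYxyyxYXXxY$XyxYxY
  rot[7] = YxyyxYXXxY$XyxYxYY
  rot[8] = xyyxYXXxY$XyxYxYYY
  rot[9] = yyxYXXxY$XyxYxYYYx
  rot[10] = yxYXXxY$XyxYxYYYxy
  rot[11] = xYXXxY$XyxYxYYYxyy
  rot[12] = YXXxY$XyxYxYYYxyyx
  rot[13] = XXxY$XyxYxYYYxyyxY
  rot[14] = XxY$XyxYxYYYxyyxYX
  rot[15] = xY$XyxYxYYYxyyxYXX
  rot[16] = Y$XyxYxYYYxyyxYXXx
  rot[17] = $XyxYxYYYxyyxYXXxY
Sorted (with $ < everything):
  sorted[0] = $XyxYxYYYxyyxYXXxY  (last char: 'Y')
  sorted[1] = XXxY$XyxYxYYYxyyxY  (last char: 'Y')
  sorted[2] = XxY$XyxYxYYYxyyxYX  (last char: 'X')
  sorted[3] = XyxYxYYYxyyxYXXxY$  (last char: '$')
  sorted[4] = Y$XyxYxYYYxyyxYXXx  (last char: 'x')
  sorted[5] = YXXxY$XyxYxYYYxyyx  (last char: 'x')
  sorted[6] = YYYxyyxYXXxY$XyxYx  (last char: 'x')
  sorted[7] = YYxyyxYXXxY$XyxYxY  (last char: 'Y')
  sorted[8] = YxYYYxyyxYXXxY$Xyx  (last char: 'x')
  sorted[9] = YxyyxYXXxY$XyxYxYY  (last char: 'Y')
  sorted[10] = xY$XyxYxYYYxyyxYXX  (last char: 'X')
  sorted[11] = xYXXxY$XyxYxYYYxyy  (last char: 'y')
  sorted[12] = xYYYxyyxYXXxY$XyxY  (last char: 'Y')
  sorted[13] = xYxYYYxyyxYXXxY$Xy  (last char: 'y')
  sorted[14] = xyyxYXXxY$XyxYxYYY  (last char: 'Y')
  sorted[15] = yxYXXxY$XyxYxYYYxy  (last char: 'y')
  sorted[16] = yxYxYYYxyyxYXXxY$X  (last char: 'X')
  sorted[17] = yyxYXXxY$XyxYxYYYx  (last char: 'x')
Last column: YYX$xxxYxYXyYyYyXx
Original string S is at sorted index 3

Answer: YYX$xxxYxYXyYyYyXx
3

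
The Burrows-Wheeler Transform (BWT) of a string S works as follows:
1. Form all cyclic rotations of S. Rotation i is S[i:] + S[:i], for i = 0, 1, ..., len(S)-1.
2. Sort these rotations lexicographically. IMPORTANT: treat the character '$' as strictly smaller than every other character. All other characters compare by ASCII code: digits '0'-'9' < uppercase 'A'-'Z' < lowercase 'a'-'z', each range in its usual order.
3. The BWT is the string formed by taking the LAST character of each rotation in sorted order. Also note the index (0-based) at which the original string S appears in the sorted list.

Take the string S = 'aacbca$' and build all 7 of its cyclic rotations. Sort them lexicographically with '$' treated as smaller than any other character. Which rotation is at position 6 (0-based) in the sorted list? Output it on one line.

Answer: cbca$aa

Derivation:
All 7 rotations (rotation i = S[i:]+S[:i]):
  rot[0] = aacbca$
  rot[1] = acbca$a
  rot[2] = cbca$aa
  rot[3] = bca$aac
  rot[4] = ca$aacb
  rot[5] = a$aacbc
  rot[6] = $aacbca
Sorted (with $ < everything):
  sorted[0] = $aacbca
  sorted[1] = a$aacbc
  sorted[2] = aacbca$
  sorted[3] = acbca$a
  sorted[4] = bca$aac
  sorted[5] = ca$aacb
  sorted[6] = cbca$aa
sorted[6] = cbca$aa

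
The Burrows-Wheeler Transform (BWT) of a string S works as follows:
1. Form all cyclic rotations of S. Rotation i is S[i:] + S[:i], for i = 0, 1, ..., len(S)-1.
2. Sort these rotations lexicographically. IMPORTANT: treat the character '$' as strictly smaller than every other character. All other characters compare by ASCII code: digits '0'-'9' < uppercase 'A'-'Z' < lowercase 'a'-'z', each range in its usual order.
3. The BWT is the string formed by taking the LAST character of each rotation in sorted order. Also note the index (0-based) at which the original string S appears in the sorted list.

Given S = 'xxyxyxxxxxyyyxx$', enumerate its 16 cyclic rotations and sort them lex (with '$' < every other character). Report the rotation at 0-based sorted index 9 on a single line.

All 16 rotations (rotation i = S[i:]+S[:i]):
  rot[0] = xxyxyxxxxxyyyxx$
  rot[1] = xyxyxxxxxyyyxx$x
  rot[2] = yxyxxxxxyyyxx$xx
  rot[3] = xyxxxxxyyyxx$xxy
  rot[4] = yxxxxxyyyxx$xxyx
  rot[5] = xxxxxyyyxx$xxyxy
  rot[6] = xxxxyyyxx$xxyxyx
  rot[7] = xxxyyyxx$xxyxyxx
  rot[8] = xxyyyxx$xxyxyxxx
  rot[9] = xyyyxx$xxyxyxxxx
  rot[10] = yyyxx$xxyxyxxxxx
  rot[11] = yyxx$xxyxyxxxxxy
  rot[12] = yxx$xxyxyxxxxxyy
  rot[13] = xx$xxyxyxxxxxyyy
  rot[14] = x$xxyxyxxxxxyyyx
  rot[15] = $xxyxyxxxxxyyyxx
Sorted (with $ < everything):
  sorted[0] = $xxyxyxxxxxyyyxx
  sorted[1] = x$xxyxyxxxxxyyyx
  sorted[2] = xx$xxyxyxxxxxyyy
  sorted[3] = xxxxxyyyxx$xxyxy
  sorted[4] = xxxxyyyxx$xxyxyx
  sorted[5] = xxxyyyxx$xxyxyxx
  sorted[6] = xxyxyxxxxxyyyxx$
  sorted[7] = xxyyyxx$xxyxyxxx
  sorted[8] = xyxxxxxyyyxx$xxy
  sorted[9] = xyxyxxxxxyyyxx$x
  sorted[10] = xyyyxx$xxyxyxxxx
  sorted[11] = yxx$xxyxyxxxxxyy
  sorted[12] = yxxxxxyyyxx$xxyx
  sorted[13] = yxyxxxxxyyyxx$xx
  sorted[14] = yyxx$xxyxyxxxxxy
  sorted[15] = yyyxx$xxyxyxxxxx
sorted[9] = xyxyxxxxxyyyxx$x

Answer: xyxyxxxxxyyyxx$x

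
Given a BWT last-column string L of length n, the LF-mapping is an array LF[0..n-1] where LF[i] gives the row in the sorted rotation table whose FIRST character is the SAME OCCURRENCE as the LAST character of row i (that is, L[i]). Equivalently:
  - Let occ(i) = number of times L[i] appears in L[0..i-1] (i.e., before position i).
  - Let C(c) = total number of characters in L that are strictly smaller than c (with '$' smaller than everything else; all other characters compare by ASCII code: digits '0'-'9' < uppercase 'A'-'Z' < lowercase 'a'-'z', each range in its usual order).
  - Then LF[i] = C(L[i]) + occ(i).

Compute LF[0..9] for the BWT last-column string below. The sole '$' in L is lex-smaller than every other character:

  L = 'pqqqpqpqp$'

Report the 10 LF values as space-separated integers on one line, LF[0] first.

Char counts: '$':1, 'p':4, 'q':5
C (first-col start): C('$')=0, C('p')=1, C('q')=5
L[0]='p': occ=0, LF[0]=C('p')+0=1+0=1
L[1]='q': occ=0, LF[1]=C('q')+0=5+0=5
L[2]='q': occ=1, LF[2]=C('q')+1=5+1=6
L[3]='q': occ=2, LF[3]=C('q')+2=5+2=7
L[4]='p': occ=1, LF[4]=C('p')+1=1+1=2
L[5]='q': occ=3, LF[5]=C('q')+3=5+3=8
L[6]='p': occ=2, LF[6]=C('p')+2=1+2=3
L[7]='q': occ=4, LF[7]=C('q')+4=5+4=9
L[8]='p': occ=3, LF[8]=C('p')+3=1+3=4
L[9]='$': occ=0, LF[9]=C('$')+0=0+0=0

Answer: 1 5 6 7 2 8 3 9 4 0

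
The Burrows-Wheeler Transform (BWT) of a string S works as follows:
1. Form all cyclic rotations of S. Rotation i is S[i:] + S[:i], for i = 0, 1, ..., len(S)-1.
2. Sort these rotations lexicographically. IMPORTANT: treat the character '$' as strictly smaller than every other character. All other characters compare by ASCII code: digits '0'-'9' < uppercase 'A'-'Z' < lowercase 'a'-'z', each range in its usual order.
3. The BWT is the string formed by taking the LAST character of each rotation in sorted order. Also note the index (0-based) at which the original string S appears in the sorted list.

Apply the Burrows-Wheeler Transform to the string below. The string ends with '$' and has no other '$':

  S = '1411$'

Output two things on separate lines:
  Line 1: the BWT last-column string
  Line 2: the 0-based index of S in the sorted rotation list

All 5 rotations (rotation i = S[i:]+S[:i]):
  rot[0] = 1411$
  rot[1] = 411$1
  rot[2] = 11$14
  rot[3] = 1$141
  rot[4] = $1411
Sorted (with $ < everything):
  sorted[0] = $1411  (last char: '1')
  sorted[1] = 1$141  (last char: '1')
  sorted[2] = 11$14  (last char: '4')
  sorted[3] = 1411$  (last char: '$')
  sorted[4] = 411$1  (last char: '1')
Last column: 114$1
Original string S is at sorted index 3

Answer: 114$1
3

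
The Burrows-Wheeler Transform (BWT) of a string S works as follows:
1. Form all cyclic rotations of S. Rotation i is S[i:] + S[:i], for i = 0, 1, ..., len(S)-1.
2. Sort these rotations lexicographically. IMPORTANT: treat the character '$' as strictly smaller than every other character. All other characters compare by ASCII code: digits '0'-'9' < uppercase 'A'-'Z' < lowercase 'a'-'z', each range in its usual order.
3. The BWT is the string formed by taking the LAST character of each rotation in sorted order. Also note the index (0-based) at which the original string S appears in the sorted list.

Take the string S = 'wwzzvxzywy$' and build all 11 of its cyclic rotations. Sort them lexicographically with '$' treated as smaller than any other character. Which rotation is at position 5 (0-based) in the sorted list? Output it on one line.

Answer: xzywy$wwzzv

Derivation:
All 11 rotations (rotation i = S[i:]+S[:i]):
  rot[0] = wwzzvxzywy$
  rot[1] = wzzvxzywy$w
  rot[2] = zzvxzywy$ww
  rot[3] = zvxzywy$wwz
  rot[4] = vxzywy$wwzz
  rot[5] = xzywy$wwzzv
  rot[6] = zywy$wwzzvx
  rot[7] = ywy$wwzzvxz
  rot[8] = wy$wwzzvxzy
  rot[9] = y$wwzzvxzyw
  rot[10] = $wwzzvxzywy
Sorted (with $ < everything):
  sorted[0] = $wwzzvxzywy
  sorted[1] = vxzywy$wwzz
  sorted[2] = wwzzvxzywy$
  sorted[3] = wy$wwzzvxzy
  sorted[4] = wzzvxzywy$w
  sorted[5] = xzywy$wwzzv
  sorted[6] = y$wwzzvxzyw
  sorted[7] = ywy$wwzzvxz
  sorted[8] = zvxzywy$wwz
  sorted[9] = zywy$wwzzvx
  sorted[10] = zzvxzywy$ww
sorted[5] = xzywy$wwzzv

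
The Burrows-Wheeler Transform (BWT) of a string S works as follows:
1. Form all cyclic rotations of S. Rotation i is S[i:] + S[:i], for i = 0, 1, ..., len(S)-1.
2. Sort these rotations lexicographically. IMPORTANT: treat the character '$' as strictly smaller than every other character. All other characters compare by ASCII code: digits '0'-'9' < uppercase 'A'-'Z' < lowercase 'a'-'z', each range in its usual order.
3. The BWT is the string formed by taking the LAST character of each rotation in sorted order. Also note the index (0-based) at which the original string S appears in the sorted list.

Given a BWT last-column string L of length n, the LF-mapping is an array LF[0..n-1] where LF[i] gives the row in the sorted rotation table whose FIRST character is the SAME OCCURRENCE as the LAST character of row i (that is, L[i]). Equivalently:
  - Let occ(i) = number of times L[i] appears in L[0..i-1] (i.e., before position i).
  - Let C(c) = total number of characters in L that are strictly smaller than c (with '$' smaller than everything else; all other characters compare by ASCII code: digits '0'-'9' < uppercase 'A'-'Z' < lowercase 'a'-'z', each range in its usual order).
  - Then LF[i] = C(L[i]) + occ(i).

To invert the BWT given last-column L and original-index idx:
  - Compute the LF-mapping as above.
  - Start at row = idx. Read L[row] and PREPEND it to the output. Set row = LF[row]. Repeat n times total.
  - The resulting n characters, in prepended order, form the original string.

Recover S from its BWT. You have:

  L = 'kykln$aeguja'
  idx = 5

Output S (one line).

Answer: junglekayak$

Derivation:
LF mapping: 6 11 7 8 9 0 1 3 4 10 5 2
Walk LF starting at row 5, prepending L[row]:
  step 1: row=5, L[5]='$', prepend. Next row=LF[5]=0
  step 2: row=0, L[0]='k', prepend. Next row=LF[0]=6
  step 3: row=6, L[6]='a', prepend. Next row=LF[6]=1
  step 4: row=1, L[1]='y', prepend. Next row=LF[1]=11
  step 5: row=11, L[11]='a', prepend. Next row=LF[11]=2
  step 6: row=2, L[2]='k', prepend. Next row=LF[2]=7
  step 7: row=7, L[7]='e', prepend. Next row=LF[7]=3
  step 8: row=3, L[3]='l', prepend. Next row=LF[3]=8
  step 9: row=8, L[8]='g', prepend. Next row=LF[8]=4
  step 10: row=4, L[4]='n', prepend. Next row=LF[4]=9
  step 11: row=9, L[9]='u', prepend. Next row=LF[9]=10
  step 12: row=10, L[10]='j', prepend. Next row=LF[10]=5
Reversed output: junglekayak$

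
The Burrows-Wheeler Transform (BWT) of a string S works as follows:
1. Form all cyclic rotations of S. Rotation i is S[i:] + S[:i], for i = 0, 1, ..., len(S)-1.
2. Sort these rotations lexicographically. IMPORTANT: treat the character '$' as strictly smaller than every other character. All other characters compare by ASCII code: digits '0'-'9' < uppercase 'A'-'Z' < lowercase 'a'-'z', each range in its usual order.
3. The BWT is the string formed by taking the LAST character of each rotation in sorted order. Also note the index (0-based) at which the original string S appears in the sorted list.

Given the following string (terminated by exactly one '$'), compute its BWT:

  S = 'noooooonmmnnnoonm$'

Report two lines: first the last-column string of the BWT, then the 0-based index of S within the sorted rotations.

Answer: mnnmoomnn$oonoooon
9

Derivation:
All 18 rotations (rotation i = S[i:]+S[:i]):
  rot[0] = noooooonmmnnnoonm$
  rot[1] = oooooonmmnnnoonm$n
  rot[2] = ooooonmmnnnoonm$no
  rot[3] = oooonmmnnnoonm$noo
  rot[4] = ooonmmnnnoonm$nooo
  rot[5] = oonmmnnnoonm$noooo
  rot[6] = onmmnnnoonm$nooooo
  rot[7] = nmmnnnoonm$noooooo
  rot[8] = mmnnnoonm$noooooon
  rot[9] = mnnnoonm$noooooonm
  rot[10] = nnnoonm$noooooonmm
  rot[11] = nnoonm$noooooonmmn
  rot[12] = noonm$noooooonmmnn
  rot[13] = oonm$noooooonmmnnn
  rot[14] = onm$noooooonmmnnno
  rot[15] = nm$noooooonmmnnnoo
  rot[16] = m$noooooonmmnnnoon
  rot[17] = $noooooonmmnnnoonm
Sorted (with $ < everything):
  sorted[0] = $noooooonmmnnnoonm  (last char: 'm')
  sorted[1] = m$noooooonmmnnnoon  (last char: 'n')
  sorted[2] = mmnnnoonm$noooooon  (last char: 'n')
  sorted[3] = mnnnoonm$noooooonm  (last char: 'm')
  sorted[4] = nm$noooooonmmnnnoo  (last char: 'o')
  sorted[5] = nmmnnnoonm$noooooo  (last char: 'o')
  sorted[6] = nnnoonm$noooooonmm  (last char: 'm')
  sorted[7] = nnoonm$noooooonmmn  (last char: 'n')
  sorted[8] = noonm$noooooonmmnn  (last char: 'n')
  sorted[9] = noooooonmmnnnoonm$  (last char: '$')
  sorted[10] = onm$noooooonmmnnno  (last char: 'o')
  sorted[11] = onmmnnnoonm$nooooo  (last char: 'o')
  sorted[12] = oonm$noooooonmmnnn  (last char: 'n')
  sorted[13] = oonmmnnnoonm$noooo  (last char: 'o')
  sorted[14] = ooonmmnnnoonm$nooo  (last char: 'o')
  sorted[15] = oooonmmnnnoonm$noo  (last char: 'o')
  sorted[16] = ooooonmmnnnoonm$no  (last char: 'o')
  sorted[17] = oooooonmmnnnoonm$n  (last char: 'n')
Last column: mnnmoomnn$oonoooon
Original string S is at sorted index 9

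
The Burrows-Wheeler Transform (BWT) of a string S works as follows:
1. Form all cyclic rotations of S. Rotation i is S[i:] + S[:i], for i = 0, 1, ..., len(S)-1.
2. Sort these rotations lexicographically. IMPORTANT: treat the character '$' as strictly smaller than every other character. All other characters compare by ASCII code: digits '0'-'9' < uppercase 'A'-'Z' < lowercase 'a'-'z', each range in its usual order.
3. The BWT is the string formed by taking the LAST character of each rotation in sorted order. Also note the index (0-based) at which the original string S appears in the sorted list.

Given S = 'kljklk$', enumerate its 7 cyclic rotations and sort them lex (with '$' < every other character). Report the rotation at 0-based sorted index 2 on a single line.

All 7 rotations (rotation i = S[i:]+S[:i]):
  rot[0] = kljklk$
  rot[1] = ljklk$k
  rot[2] = jklk$kl
  rot[3] = klk$klj
  rot[4] = lk$kljk
  rot[5] = k$kljkl
  rot[6] = $kljklk
Sorted (with $ < everything):
  sorted[0] = $kljklk
  sorted[1] = jklk$kl
  sorted[2] = k$kljkl
  sorted[3] = kljklk$
  sorted[4] = klk$klj
  sorted[5] = ljklk$k
  sorted[6] = lk$kljk
sorted[2] = k$kljkl

Answer: k$kljkl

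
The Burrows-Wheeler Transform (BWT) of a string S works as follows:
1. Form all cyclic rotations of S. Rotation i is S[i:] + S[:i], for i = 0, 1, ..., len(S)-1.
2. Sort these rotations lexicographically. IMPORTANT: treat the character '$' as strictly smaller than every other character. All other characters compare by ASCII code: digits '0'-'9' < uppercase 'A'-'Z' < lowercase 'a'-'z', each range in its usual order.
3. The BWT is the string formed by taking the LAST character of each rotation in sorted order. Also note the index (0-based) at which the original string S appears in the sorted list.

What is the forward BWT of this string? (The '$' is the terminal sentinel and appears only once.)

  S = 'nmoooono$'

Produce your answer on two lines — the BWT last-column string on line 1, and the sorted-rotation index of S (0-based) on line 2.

Answer: on$onooom
2

Derivation:
All 9 rotations (rotation i = S[i:]+S[:i]):
  rot[0] = nmoooono$
  rot[1] = moooono$n
  rot[2] = oooono$nm
  rot[3] = ooono$nmo
  rot[4] = oono$nmoo
  rot[5] = ono$nmooo
  rot[6] = no$nmoooo
  rot[7] = o$nmoooon
  rot[8] = $nmoooono
Sorted (with $ < everything):
  sorted[0] = $nmoooono  (last char: 'o')
  sorted[1] = moooono$n  (last char: 'n')
  sorted[2] = nmoooono$  (last char: '$')
  sorted[3] = no$nmoooo  (last char: 'o')
  sorted[4] = o$nmoooon  (last char: 'n')
  sorted[5] = ono$nmooo  (last char: 'o')
  sorted[6] = oono$nmoo  (last char: 'o')
  sorted[7] = ooono$nmo  (last char: 'o')
  sorted[8] = oooono$nm  (last char: 'm')
Last column: on$onooom
Original string S is at sorted index 2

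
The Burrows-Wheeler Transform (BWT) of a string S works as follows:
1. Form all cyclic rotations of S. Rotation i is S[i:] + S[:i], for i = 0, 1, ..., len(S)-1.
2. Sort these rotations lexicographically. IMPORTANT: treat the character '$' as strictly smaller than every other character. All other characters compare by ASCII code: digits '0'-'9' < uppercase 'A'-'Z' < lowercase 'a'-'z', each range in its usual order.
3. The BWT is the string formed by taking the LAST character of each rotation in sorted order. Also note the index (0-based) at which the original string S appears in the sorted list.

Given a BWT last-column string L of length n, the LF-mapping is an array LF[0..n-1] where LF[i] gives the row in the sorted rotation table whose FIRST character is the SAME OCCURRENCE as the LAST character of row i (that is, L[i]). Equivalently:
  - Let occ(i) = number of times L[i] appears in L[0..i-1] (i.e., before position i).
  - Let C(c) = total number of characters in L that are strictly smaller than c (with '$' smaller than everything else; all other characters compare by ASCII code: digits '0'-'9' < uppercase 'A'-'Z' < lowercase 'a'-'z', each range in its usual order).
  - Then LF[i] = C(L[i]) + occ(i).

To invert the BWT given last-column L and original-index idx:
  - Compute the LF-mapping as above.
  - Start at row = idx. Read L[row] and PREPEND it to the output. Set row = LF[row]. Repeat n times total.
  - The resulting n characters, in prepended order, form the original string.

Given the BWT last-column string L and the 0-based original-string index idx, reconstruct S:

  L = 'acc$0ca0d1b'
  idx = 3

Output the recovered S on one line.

Answer: 1cabdc0c0a$

Derivation:
LF mapping: 4 7 8 0 1 9 5 2 10 3 6
Walk LF starting at row 3, prepending L[row]:
  step 1: row=3, L[3]='$', prepend. Next row=LF[3]=0
  step 2: row=0, L[0]='a', prepend. Next row=LF[0]=4
  step 3: row=4, L[4]='0', prepend. Next row=LF[4]=1
  step 4: row=1, L[1]='c', prepend. Next row=LF[1]=7
  step 5: row=7, L[7]='0', prepend. Next row=LF[7]=2
  step 6: row=2, L[2]='c', prepend. Next row=LF[2]=8
  step 7: row=8, L[8]='d', prepend. Next row=LF[8]=10
  step 8: row=10, L[10]='b', prepend. Next row=LF[10]=6
  step 9: row=6, L[6]='a', prepend. Next row=LF[6]=5
  step 10: row=5, L[5]='c', prepend. Next row=LF[5]=9
  step 11: row=9, L[9]='1', prepend. Next row=LF[9]=3
Reversed output: 1cabdc0c0a$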